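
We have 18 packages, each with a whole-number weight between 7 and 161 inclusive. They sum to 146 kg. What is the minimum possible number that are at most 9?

Each value above 9 is at least 10, contributing at least 10 − 7 = 3 above the floor 7.
The sum exceeds the floor total 126 by 20, so at most ⌊20/3⌋ = 6 exceed 9, and at least 12 are ≤ 9.
Exactly 12 works: 12 values at 7 and 6 at 10 total 144; raise one of the low values by 2 (still ≤ 9) to hit 146.

12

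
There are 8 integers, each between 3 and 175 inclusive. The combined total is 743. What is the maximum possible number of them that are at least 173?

4

With k values at 173 or above and the rest at least 3, the sum is at least 24 + 170k.
Since the sum is 743, we need 170k ≤ 719, i.e. k ≤ 4.
k = 4 is achieved by 4 values at 173 and 4 at 3, total 704; add 39 to one value (staying below 173) to reach 743.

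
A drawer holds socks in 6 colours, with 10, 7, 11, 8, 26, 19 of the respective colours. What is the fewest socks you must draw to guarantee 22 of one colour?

77

In the worst case you take as many as possible of each colour without reaching 22: 10 + 7 + 11 + 8 + 21 + 19 = 76.
The next one must give 22 of some colour, so 76 + 1 = 77.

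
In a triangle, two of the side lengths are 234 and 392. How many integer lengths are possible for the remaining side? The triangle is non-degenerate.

The triangle inequality gives |234 − 392| < c < 234 + 392, i.e. 158 < c < 626.
So c can be any integer from 159 to 625: 467 values.

467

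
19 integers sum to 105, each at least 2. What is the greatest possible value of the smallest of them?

The 19 values sum to 105, so their minimum is at most ⌊105/19⌋ = 5.
Equality holds with 9 values of 5 and 10 values of 6.

5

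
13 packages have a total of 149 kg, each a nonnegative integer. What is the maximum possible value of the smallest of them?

11

The 13 values sum to 149, so their minimum is at most ⌊149/13⌋ = 11.
Taking 7 copies of 11 and 6 copies of 12 gives exactly 149, so 11 is attained.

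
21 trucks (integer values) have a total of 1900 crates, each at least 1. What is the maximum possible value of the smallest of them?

90

If every one of the 21 were at least 91, the total would be at least 21 × 91 = 1911 > 1900.
Taking 11 copies of 90 and 10 copies of 91 gives exactly 1900, so 90 is attained.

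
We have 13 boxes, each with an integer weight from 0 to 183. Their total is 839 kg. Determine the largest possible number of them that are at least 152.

If k of the values are ≥ 152, the total is ≥ 152k + 0(13 − k).
Setting 152k + 0(13 − k) ≤ 839 gives 152k ≤ 839, so k ≤ 5.
k = 5 is achieved by 5 values at 152 and 8 at 0, total 760; add 79 to one value (staying below 152) to reach 839.

5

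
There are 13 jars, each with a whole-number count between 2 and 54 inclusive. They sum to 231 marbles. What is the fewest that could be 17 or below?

1

Let j be the number exceeding 17. Then the total is ≥ 18·j + 2·(13 − j) = 26 + 16j.
So 16j ≤ 205 and j ≤ 12; hence at least 13 − 12 = 1 are ≤ 17.
Exactly 1 works: 1 value at 2 and 12 at 18 total 218; raise one of the low values by 13 (still ≤ 17) to hit 231.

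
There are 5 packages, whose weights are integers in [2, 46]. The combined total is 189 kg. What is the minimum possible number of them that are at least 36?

2

Suppose at most 5 − j of them reach 36; then j values are ≤ 35 and the rest ≤ 46.
The total is then ≤ 35·j + 46·(5 − j) = 230 − 11j. For this to be ≥ 189 we need j ≤ 3, so at least 5 − 3 = 2 must reach 36.
Exactly 2 works: 2 values at 46 and 3 at 35 total 197; lower one of the high values by 8 (still ≥ 36) to hit 189.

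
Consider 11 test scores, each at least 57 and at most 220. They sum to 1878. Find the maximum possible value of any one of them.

220

Maximizing one value means minimizing the remaining 10.
The other 10 contribute at least 10 × 57 = 570, leaving at most 1878 − 570 = 1308.
But each score is capped at 220, so the maximum is 220.
Achievable: one at 220 and the other 10 totalling 1658, which fits since 10 × 57 ≤ 1658 ≤ 10 × 220.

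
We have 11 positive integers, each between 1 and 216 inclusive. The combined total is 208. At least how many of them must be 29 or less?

Each value above 29 is at least 30, contributing at least 30 − 1 = 29 above the floor 1.
The sum exceeds the floor total 11 by 197, so at most ⌊197/29⌋ = 6 exceed 29, and at least 5 are ≤ 29.
Exactly 5 works: 5 values at 1 and 6 at 30 total 185; raise one of the low values by 23 (still ≤ 29) to hit 208.

5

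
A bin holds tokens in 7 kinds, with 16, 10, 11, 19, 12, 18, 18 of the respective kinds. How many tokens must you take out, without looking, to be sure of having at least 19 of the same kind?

104

In the worst case you take as many as possible of each kind without reaching 19: 16 + 10 + 11 + 18 + 12 + 18 + 18 = 103.
The next one must give 19 of some kind, so 103 + 1 = 104.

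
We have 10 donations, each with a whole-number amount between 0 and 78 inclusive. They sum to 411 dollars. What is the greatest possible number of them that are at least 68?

With k values at 68 or above and the rest at least 0, the sum is at least 0 + 68k.
Since the sum is 411, we need 68k ≤ 411, i.e. k ≤ 6.
k = 6 is achieved by 6 values at 68 and 4 at 0, total 408; add 3 to one value (staying below 68) to reach 411.

6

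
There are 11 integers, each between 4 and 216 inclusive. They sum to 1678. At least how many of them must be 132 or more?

Each value short of 132 is at most 131, costing at least 216 − 131 = 85 against the maximum total of 2376.
We can afford to lose at most 2376 − 1678 = 698, so at most ⌊698/85⌋ = 8 fall short, and at least 3 are ≥ 132.
Exactly 3 works: 3 values at 216 and 8 at 131 total 1696; lower one of the high values by 18 (still ≥ 132) to hit 1678.

3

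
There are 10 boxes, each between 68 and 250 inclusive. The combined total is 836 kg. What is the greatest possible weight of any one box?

224

To make one box as large as possible, make the other 9 as small as possible.
The other 9 contribute at least 9 × 68 = 612, leaving at most 836 − 612 = 224.
Since 224 ≤ 250, this is achievable: one at 224 and 9 at 68.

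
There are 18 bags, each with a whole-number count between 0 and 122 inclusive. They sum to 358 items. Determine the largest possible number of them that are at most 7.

15

Each value at 7 or below falls at least 122 − 7 = 115 short of the ceiling 122.
The ceiling total is 18 × 122 = 2196, and we need 358, so at most ⌊(2196 − 358)/115⌋ = 15 can be that low.
k = 15 is achieved by 15 values at 7 and 3 at 122, total 471; lower one of the 122's by 113 (still > 7) to reach 358.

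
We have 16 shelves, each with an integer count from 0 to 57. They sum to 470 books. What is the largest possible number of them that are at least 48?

9

If k of the values are ≥ 48, the total is ≥ 48k + 0(16 − k).
Setting 48k + 0(16 − k) ≤ 470 gives 48k ≤ 470, so k ≤ 9.
k = 9 is achieved by 9 values at 48 and 7 at 0, total 432; add 38 to one value (staying below 48) to reach 470.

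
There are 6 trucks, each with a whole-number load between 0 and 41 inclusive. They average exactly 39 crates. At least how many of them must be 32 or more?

5

The total is 6 × 39 = 234.
If only k of them are at least 32, the other 6 − k are at most 31, so the total is at most k·41 + (6 − k)·31.
This must reach 234, so k·41 + (6 − k)·31 ≥ 234, giving k ≥ 5.
Exactly 5 works: 5 values at 41 and 1 at 31 total 236; lower one of the high values by 2 (still ≥ 32) to hit 234.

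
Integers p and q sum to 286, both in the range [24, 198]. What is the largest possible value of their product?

For a fixed sum, the product pq is largest when p and q are as close as possible.
Taking p = 143 and q = 143 (both in [24, 198]) gives pq = 20449.

20449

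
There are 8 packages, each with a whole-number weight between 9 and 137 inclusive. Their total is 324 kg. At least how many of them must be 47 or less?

Let j be the number exceeding 47. Then the total is ≥ 48·j + 9·(8 − j) = 72 + 39j.
So 39j ≤ 252 and j ≤ 6; hence at least 8 − 6 = 2 are ≤ 47.
Exactly 2 works: 2 values at 9 and 6 at 48 total 306; raise one of the low values by 18 (still ≤ 47) to hit 324.

2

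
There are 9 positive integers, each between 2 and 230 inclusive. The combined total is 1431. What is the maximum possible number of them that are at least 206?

6

If k of the values are ≥ 206, the total is ≥ 206k + 2(9 − k).
Setting 206k + 2(9 − k) ≤ 1431 gives 204k ≤ 1413, so k ≤ 6.
k = 6 is achieved by 6 values at 206 and 3 at 2, total 1242; add 189 to one value (staying below 206) to reach 1431.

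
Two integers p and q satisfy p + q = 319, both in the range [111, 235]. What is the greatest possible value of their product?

For a fixed sum, the product pq is largest when p and q are as close as possible.
Taking p = 159 and q = 160 (both in [111, 235]) gives pq = 25440.

25440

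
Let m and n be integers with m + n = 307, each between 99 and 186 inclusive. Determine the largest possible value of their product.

For a fixed sum, the product mn is largest when m and n are as close as possible.
Taking m = 153 and n = 154 (both in [99, 186]) gives mn = 23562.

23562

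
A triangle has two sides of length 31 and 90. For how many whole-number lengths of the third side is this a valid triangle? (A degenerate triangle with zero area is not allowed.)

61

The triangle inequality gives |31 − 90| < c < 31 + 90, i.e. 59 < c < 121.
So c can be any integer from 60 to 120: 61 values.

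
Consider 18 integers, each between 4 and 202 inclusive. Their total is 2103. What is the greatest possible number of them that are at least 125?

If k of the values are ≥ 125, the total is ≥ 125k + 4(18 − k).
Setting 125k + 4(18 − k) ≤ 2103 gives 121k ≤ 2031, so k ≤ 16.
k = 16 is achieved by 16 values at 125 and 2 at 4, total 2008; add 95 to one value (staying below 125) to reach 2103.

16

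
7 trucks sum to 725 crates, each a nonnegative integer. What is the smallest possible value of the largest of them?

104

The average is 725/7 > 103, so not all 7 can be 103 or less; the largest is ≥ 104.
Equality holds with 4 values of 104 and 3 values of 103.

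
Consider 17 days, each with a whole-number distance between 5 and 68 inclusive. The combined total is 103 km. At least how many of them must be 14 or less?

16

Let j be the number exceeding 14. Then the total is ≥ 15·j + 5·(17 − j) = 85 + 10j.
So 10j ≤ 18 and j ≤ 1; hence at least 17 − 1 = 16 are ≤ 14.
Exactly 16 works: 16 values at 5 and 1 at 15 total 95; raise one of the low values by 8 (still ≤ 14) to hit 103.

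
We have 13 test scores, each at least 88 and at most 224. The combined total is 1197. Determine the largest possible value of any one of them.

To make one score as large as possible, make the other 12 as small as possible.
The other 12 contribute at least 12 × 88 = 1056, leaving at most 1197 − 1056 = 141.
Since 141 ≤ 224, this is achievable: one at 141 and 12 at 88.

141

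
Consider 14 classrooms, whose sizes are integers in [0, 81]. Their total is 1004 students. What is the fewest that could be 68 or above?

Suppose at most 14 − j of them reach 68; then j values are ≤ 67 and the rest ≤ 81.
The total is then ≤ 67·j + 81·(14 − j) = 1134 − 14j. For this to be ≥ 1004 we need j ≤ 9, so at least 14 − 9 = 5 must reach 68.
Exactly 5 works: 5 values at 81 and 9 at 67 total 1008; lower one of the high values by 4 (still ≥ 68) to hit 1004.

5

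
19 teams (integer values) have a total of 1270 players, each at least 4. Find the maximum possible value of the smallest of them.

66

The 19 values sum to 1270, so their minimum is at most ⌊1270/19⌋ = 66.
Equality holds with 3 values of 66 and 16 values of 67.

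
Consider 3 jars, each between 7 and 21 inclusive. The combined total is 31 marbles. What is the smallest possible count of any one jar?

7

To make one jar as small as possible, make the other 2 as large as possible.
The other 2 can take up 2 × 21 = 42 ≥ 31 − 7, so one jar can sit at its floor of 7.
Achievable: one at 7 and the other 2 totalling 24, which fits since 2 × 7 ≤ 24 ≤ 2 × 21.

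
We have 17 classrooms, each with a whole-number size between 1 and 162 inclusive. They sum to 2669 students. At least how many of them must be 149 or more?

If only k of them are at least 149, the other 17 − k are at most 148, so the total is at most k·162 + (17 − k)·148.
This must reach 2669, so k·162 + (17 − k)·148 ≥ 2669, giving k ≥ 11.
Exactly 11 works: 11 values at 162 and 6 at 148 total 2670; lower one of the high values by 1 (still ≥ 149) to hit 2669.

11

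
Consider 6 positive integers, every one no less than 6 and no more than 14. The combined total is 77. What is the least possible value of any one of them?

7

Minimizing one value means maximizing the remaining 5.
The other 5 contribute at most 5 × 14 = 70, leaving at least 77 − 70 = 7.
Since 7 ≥ 6, this is achievable: one at 7 and 5 at 14.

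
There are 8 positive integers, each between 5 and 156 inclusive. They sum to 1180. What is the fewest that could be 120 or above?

Suppose at most 8 − j of them reach 120; then j values are ≤ 119 and the rest ≤ 156.
The total is then ≤ 119·j + 156·(8 − j) = 1248 − 37j. For this to be ≥ 1180 we need j ≤ 1, so at least 8 − 1 = 7 must reach 120.
Exactly 7 works: 7 values at 156 and 1 at 119 total 1211; lower one of the high values by 31 (still ≥ 120) to hit 1180.

7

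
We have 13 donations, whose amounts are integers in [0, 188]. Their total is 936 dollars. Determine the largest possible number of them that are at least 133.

7

If k of the values are ≥ 133, the total is ≥ 133k + 0(13 − k).
Setting 133k + 0(13 − k) ≤ 936 gives 133k ≤ 936, so k ≤ 7.
k = 7 is achieved by 7 values at 133 and 6 at 0, total 931; add 5 to one value (staying below 133) to reach 936.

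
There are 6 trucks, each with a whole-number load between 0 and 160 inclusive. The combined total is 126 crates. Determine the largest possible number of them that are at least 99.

1

Suppose k of them are at least 99. Those contribute at least 99 each and the other 6 − k at least 0 each.
So the total is at least 99k + 0(6 − k) = 0 + 99k. This must be ≤ 126, giving k ≤ 1.
k = 1 is achieved by 1 value at 99 and 5 at 0, total 99; add 27 to one value (staying below 99) to reach 126.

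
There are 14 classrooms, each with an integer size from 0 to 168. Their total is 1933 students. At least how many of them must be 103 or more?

Suppose at most 14 − j of them reach 103; then j values are ≤ 102 and the rest ≤ 168.
The total is then ≤ 102·j + 168·(14 − j) = 2352 − 66j. For this to be ≥ 1933 we need j ≤ 6, so at least 14 − 6 = 8 must reach 103.
Exactly 8 works: 8 values at 168 and 6 at 102 total 1956; lower one of the high values by 23 (still ≥ 103) to hit 1933.

8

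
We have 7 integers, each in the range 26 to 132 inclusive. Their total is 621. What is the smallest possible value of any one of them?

26

To make one integer as small as possible, make the other 6 as large as possible.
The other 6 can take up 6 × 132 = 792 ≥ 621 − 26, so one integer can sit at its floor of 26.
Achievable: one at 26 and the other 6 totalling 595, which fits since 6 × 26 ≤ 595 ≤ 6 × 132.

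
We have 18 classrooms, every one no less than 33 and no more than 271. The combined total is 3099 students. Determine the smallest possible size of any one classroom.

To make one classroom as small as possible, make the other 17 as large as possible.
The other 17 can take up 17 × 271 = 4607 ≥ 3099 − 33, so one classroom can sit at its floor of 33.
Achievable: one at 33 and the other 17 totalling 3066, which fits since 17 × 33 ≤ 3066 ≤ 17 × 271.

33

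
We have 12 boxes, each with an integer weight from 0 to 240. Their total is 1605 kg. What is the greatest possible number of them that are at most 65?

Suppose k of them are at most 65. Those contribute at most 65 each and the rest at most 240 each.
So the total is at most 65k + 240(12 − k) = 2880 − 175k. This must still be ≥ 1605, so k ≤ 7.
k = 7 is achieved by 7 values at 65 and 5 at 240, total 1655; lower one of the 240's by 50 (still > 65) to reach 1605.

7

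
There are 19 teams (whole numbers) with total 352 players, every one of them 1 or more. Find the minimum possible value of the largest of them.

Some value must be at least ⌈352/19⌉ = 19, since 19 × 18 = 342 < 352.
Achievable: 10 of them at 19 and 9 at 18 total 352.

19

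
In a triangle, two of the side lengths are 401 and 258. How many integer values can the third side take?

The triangle inequality gives |401 − 258| < c < 401 + 258, i.e. 143 < c < 659.
So c can be any integer from 144 to 658: 515 values.

515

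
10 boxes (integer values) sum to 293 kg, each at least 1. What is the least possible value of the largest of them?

30

If every one of the 10 were at most 29, the total would be at most 10 × 29 = 290 < 293.
Taking 7 copies of 29 and 3 copies of 30 gives exactly 293, so 30 is attained.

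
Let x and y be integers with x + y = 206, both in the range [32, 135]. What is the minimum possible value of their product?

xy = x(206 − x) is concave in x, so over [71, 135] it is minimized at an endpoint.
At the endpoint x = 71, y = 206 − 71 = 135, so xy = 71 × 135 = 9585.

9585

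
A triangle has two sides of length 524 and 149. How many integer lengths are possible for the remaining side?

297

The triangle inequality gives |524 − 149| < c < 524 + 149, i.e. 375 < c < 673.
So c can be any integer from 376 to 672: 297 values.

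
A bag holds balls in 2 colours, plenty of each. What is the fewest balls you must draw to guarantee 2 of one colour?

You could draw 1 of every colour without reaching 2 of any — 2 in all.
One more forces 2 of some colour, so 2 + 1 = 3.

3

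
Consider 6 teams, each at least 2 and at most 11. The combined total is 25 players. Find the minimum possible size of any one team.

To make one team as small as possible, make the other 5 as large as possible.
The other 5 can take up 5 × 11 = 55 ≥ 25 − 2, so one team can sit at its floor of 2.
Achievable: one at 2 and the other 5 totalling 23, which fits since 5 × 2 ≤ 23 ≤ 5 × 11.

2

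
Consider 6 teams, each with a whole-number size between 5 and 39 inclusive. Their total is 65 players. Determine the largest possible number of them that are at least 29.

If k of the values are ≥ 29, the total is ≥ 29k + 5(6 − k).
Setting 29k + 5(6 − k) ≤ 65 gives 24k ≤ 35, so k ≤ 1.
k = 1 is achieved by 1 value at 29 and 5 at 5, total 54; add 11 to one value (staying below 29) to reach 65.

1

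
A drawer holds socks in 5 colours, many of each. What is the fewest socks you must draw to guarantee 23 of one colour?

In the worst case you draw 22 of each of the 5 colours: 5 × 22 = 110.
One more forces 23 of some colour, so 110 + 1 = 111.

111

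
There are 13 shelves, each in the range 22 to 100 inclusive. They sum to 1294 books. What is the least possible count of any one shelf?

94

To make one shelf as small as possible, make the other 12 as large as possible.
The other 12 contribute at most 12 × 100 = 1200, leaving at least 1294 − 1200 = 94.
Since 94 ≥ 22, this is achievable: one at 94 and 12 at 100.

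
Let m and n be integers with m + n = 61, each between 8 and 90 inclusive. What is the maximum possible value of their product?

With m + n fixed, mn peaks when the two are closest together.
Taking m = 30 and n = 31 (both in [8, 90]) gives mn = 930.

930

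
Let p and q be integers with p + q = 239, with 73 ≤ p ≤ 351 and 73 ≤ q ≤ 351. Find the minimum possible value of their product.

12118

pq = p(239 − p) is concave in p, so over [73, 166] it is minimized at an endpoint.
At the endpoint p = 73, q = 239 − 73 = 166, so pq = 73 × 166 = 12118.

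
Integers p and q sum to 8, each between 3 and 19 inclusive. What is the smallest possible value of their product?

15

For a fixed sum, pq is smallest when p and q are as far apart as possible.
The extreme feasible split is p = 3, q = 5, giving pq = 15.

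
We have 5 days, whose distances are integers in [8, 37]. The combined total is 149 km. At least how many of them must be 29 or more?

1

Each value short of 29 is at most 28, costing at least 37 − 28 = 9 against the maximum total of 185.
We can afford to lose at most 185 − 149 = 36, so at most ⌊36/9⌋ = 4 fall short, and at least 1 are ≥ 29.
Exactly 1 works: 1 value at 37 and 4 at 28 total 149.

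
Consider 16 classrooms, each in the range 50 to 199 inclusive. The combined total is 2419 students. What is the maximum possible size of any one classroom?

199

To make one classroom as large as possible, make the other 15 as small as possible.
The other 15 contribute at least 15 × 50 = 750, leaving at most 2419 − 750 = 1669.
But each classroom is capped at 199, so the maximum is 199.
Achievable: one at 199 and the other 15 totalling 2220, which fits since 15 × 50 ≤ 2220 ≤ 15 × 199.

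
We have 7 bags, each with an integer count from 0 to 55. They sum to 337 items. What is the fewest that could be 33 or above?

If only k of them are at least 33, the other 7 − k are at most 32, so the total is at most k·55 + (7 − k)·32.
This must reach 337, so k·55 + (7 − k)·32 ≥ 337, giving k ≥ 5.
Exactly 5 works: 5 values at 55 and 2 at 32 total 339; lower one of the high values by 2 (still ≥ 33) to hit 337.

5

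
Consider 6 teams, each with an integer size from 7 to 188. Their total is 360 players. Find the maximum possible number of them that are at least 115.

If k of the values are ≥ 115, the total is ≥ 115k + 7(6 − k).
Setting 115k + 7(6 − k) ≤ 360 gives 108k ≤ 318, so k ≤ 2.
k = 2 is achieved by 2 values at 115 and 4 at 7, total 258; add 102 to one value (staying below 115) to reach 360.

2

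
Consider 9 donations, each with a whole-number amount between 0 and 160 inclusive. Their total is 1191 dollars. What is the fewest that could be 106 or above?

5

If only k of them are at least 106, the other 9 − k are at most 105, so the total is at most k·160 + (9 − k)·105.
This must reach 1191, so k·160 + (9 − k)·105 ≥ 1191, giving k ≥ 5.
Exactly 5 works: 5 values at 160 and 4 at 105 total 1220; lower one of the high values by 29 (still ≥ 106) to hit 1191.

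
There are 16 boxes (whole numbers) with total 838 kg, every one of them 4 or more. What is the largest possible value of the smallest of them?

If every one of the 16 were at least 53, the total would be at least 16 × 53 = 848 > 838.
Taking 10 copies of 52 and 6 copies of 53 gives exactly 838, so 52 is attained.

52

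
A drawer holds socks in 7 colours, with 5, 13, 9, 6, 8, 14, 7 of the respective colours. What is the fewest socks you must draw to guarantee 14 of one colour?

62

In the worst case you take as many as possible of each colour without reaching 14: 5 + 13 + 9 + 6 + 8 + 13 + 7 = 61.
The next one must give 14 of some colour, so 61 + 1 = 62.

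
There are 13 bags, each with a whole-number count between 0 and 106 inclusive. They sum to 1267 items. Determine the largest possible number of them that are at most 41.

Suppose k of them are at most 41. Those contribute at most 41 each and the rest at most 106 each.
So the total is at most 41k + 106(13 − k) = 1378 − 65k. This must still be ≥ 1267, so k ≤ 1.
k = 1 is achieved by 1 value at 41 and 12 at 106, total 1313; lower one of the 106's by 46 (still > 41) to reach 1267.

1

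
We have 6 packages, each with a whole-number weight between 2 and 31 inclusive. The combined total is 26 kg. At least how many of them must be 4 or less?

2

Let j be the number exceeding 4. Then the total is ≥ 5·j + 2·(6 − j) = 12 + 3j.
So 3j ≤ 14 and j ≤ 4; hence at least 6 − 4 = 2 are ≤ 4.
Exactly 2 works: 2 values at 2 and 4 at 5 total 24; raise one of the low values by 2 (still ≤ 4) to hit 26.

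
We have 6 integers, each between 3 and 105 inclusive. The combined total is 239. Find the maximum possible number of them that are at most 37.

Each value at 37 or below falls at least 105 − 37 = 68 short of the ceiling 105.
The ceiling total is 6 × 105 = 630, and we need 239, so at most ⌊(630 − 239)/68⌋ = 5 can be that low.
k = 5 is achieved by 5 values at 37 and 1 at 105, total 290; lower one of the 105's by 51 (still > 37) to reach 239.

5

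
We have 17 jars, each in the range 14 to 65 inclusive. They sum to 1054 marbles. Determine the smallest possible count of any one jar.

To make one jar as small as possible, make the other 16 as large as possible.
The other 16 contribute at most 16 × 65 = 1040, leaving at least 1054 − 1040 = 14.
Since 14 ≥ 14, this is achievable: one at 14 and 16 at 65.

14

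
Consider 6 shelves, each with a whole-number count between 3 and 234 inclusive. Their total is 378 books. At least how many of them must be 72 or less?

1

If only k of them are at most 72, the other 6 − k are at least 73, so the total is at least (6 − k)·73 + k·3.
This is ≤ 378, so (6 − k)·73 + 3k ≤ 378, which gives k ≥ 1.
Exactly 1 works: 1 value at 3 and 5 at 73 total 368; raise one of the low values by 10 (still ≤ 72) to hit 378.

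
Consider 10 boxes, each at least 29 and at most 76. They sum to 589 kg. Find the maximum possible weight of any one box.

Maximizing one value means minimizing the remaining 9.
The other 9 contribute at least 9 × 29 = 261, leaving at most 589 − 261 = 328.
But each box is capped at 76, so the maximum is 76.
Achievable: one at 76 and the other 9 totalling 513, which fits since 9 × 29 ≤ 513 ≤ 9 × 76.

76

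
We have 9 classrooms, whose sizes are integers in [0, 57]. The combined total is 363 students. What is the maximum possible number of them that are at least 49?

7

With k values at 49 or above and the rest at least 0, the sum is at least 0 + 49k.
Since the sum is 363, we need 49k ≤ 363, i.e. k ≤ 7.
k = 7 is achieved by 7 values at 49 and 2 at 0, total 343; add 20 to one value (staying below 49) to reach 363.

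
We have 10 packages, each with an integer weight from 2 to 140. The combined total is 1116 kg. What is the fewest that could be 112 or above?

1

Each value short of 112 is at most 111, costing at least 140 − 111 = 29 against the maximum total of 1400.
We can afford to lose at most 1400 − 1116 = 284, so at most ⌊284/29⌋ = 9 fall short, and at least 1 are ≥ 112.
Exactly 1 works: 1 value at 140 and 9 at 111 total 1139; lower one of the high values by 23 (still ≥ 112) to hit 1116.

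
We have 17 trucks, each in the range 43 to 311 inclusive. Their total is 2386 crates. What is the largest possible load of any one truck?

Maximizing one value means minimizing the remaining 16.
The other 16 contribute at least 16 × 43 = 688, leaving at most 2386 − 688 = 1698.
But each truck is capped at 311, so the maximum is 311.
Achievable: one at 311 and the other 16 totalling 2075, which fits since 16 × 43 ≤ 2075 ≤ 16 × 311.

311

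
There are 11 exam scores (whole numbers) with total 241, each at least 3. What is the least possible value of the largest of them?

If every one of the 11 were at most 21, the total would be at most 11 × 21 = 231 < 241.
Taking 1 copy of 21 and 10 copies of 22 gives exactly 241, so 22 is attained.

22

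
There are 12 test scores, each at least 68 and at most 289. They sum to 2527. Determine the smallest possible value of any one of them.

Minimizing one value means maximizing the remaining 11.
The other 11 can take up 11 × 289 = 3179 ≥ 2527 − 68, so one score can sit at its floor of 68.
Achievable: one at 68 and the other 11 totalling 2459, which fits since 11 × 68 ≤ 2459 ≤ 11 × 289.

68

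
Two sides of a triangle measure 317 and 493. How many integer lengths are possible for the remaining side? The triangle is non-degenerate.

The triangle inequality gives |317 − 493| < c < 317 + 493, i.e. 176 < c < 810.
So c can be any integer from 177 to 809: 633 values.

633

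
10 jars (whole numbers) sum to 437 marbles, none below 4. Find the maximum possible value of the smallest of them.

The 10 values sum to 437, so their minimum is at most ⌊437/10⌋ = 43.
Achievable: 3 of them at 43 and 7 at 44 total 437.

43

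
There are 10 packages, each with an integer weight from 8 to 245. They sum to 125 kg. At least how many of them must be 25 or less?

8

Let j be the number exceeding 25. Then the total is ≥ 26·j + 8·(10 − j) = 80 + 18j.
So 18j ≤ 45 and j ≤ 2; hence at least 10 − 2 = 8 are ≤ 25.
Exactly 8 works: 8 values at 8 and 2 at 26 total 116; raise one of the low values by 9 (still ≤ 25) to hit 125.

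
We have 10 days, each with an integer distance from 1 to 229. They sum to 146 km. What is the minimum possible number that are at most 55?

8

Each value above 55 is at least 56, contributing at least 56 − 1 = 55 above the floor 1.
The sum exceeds the floor total 10 by 136, so at most ⌊136/55⌋ = 2 exceed 55, and at least 8 are ≤ 55.
Exactly 8 works: 8 values at 1 and 2 at 56 total 120; raise one of the low values by 26 (still ≤ 55) to hit 146.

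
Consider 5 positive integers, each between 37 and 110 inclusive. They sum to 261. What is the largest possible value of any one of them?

110

Maximizing one value means minimizing the remaining 4.
The other 4 contribute at least 4 × 37 = 148, leaving at most 261 − 148 = 113.
But each integer is capped at 110, so the maximum is 110.
Achievable: one at 110 and the other 4 totalling 151, which fits since 4 × 37 ≤ 151 ≤ 4 × 110.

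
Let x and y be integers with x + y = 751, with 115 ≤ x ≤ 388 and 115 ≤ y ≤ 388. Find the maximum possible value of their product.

141000

xy = x(751 − x) is maximized when x is as near 751/2 as the bounds allow.
Taking x = 375 and y = 376 (both in [115, 388]) gives xy = 141000.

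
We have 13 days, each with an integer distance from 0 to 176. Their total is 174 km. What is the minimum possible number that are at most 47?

If only k of them are at most 47, the other 13 − k are at least 48, so the total is at least (13 − k)·48 + k·0.
This is ≤ 174, so (13 − k)·48 + 0k ≤ 174, which gives k ≥ 10.
Exactly 10 works: 10 values at 0 and 3 at 48 total 144; raise one of the low values by 30 (still ≤ 47) to hit 174.

10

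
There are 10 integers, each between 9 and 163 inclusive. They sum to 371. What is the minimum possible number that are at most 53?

4

If only k of them are at most 53, the other 10 − k are at least 54, so the total is at least (10 − k)·54 + k·9.
This is ≤ 371, so (10 − k)·54 + 9k ≤ 371, which gives k ≥ 4.
Exactly 4 works: 4 values at 9 and 6 at 54 total 360; raise one of the low values by 11 (still ≤ 53) to hit 371.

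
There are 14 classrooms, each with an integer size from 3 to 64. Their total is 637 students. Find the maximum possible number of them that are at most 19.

5

Each value at 19 or below falls at least 64 − 19 = 45 short of the ceiling 64.
The ceiling total is 14 × 64 = 896, and we need 637, so at most ⌊(896 − 637)/45⌋ = 5 can be that low.
k = 5 is achieved by 5 values at 19 and 9 at 64, total 671; lower one of the 64's by 34 (still > 19) to reach 637.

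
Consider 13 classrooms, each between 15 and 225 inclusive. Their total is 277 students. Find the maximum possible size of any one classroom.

To make one classroom as large as possible, make the other 12 as small as possible.
The other 12 contribute at least 12 × 15 = 180, leaving at most 277 − 180 = 97.
Since 97 ≤ 225, this is achievable: one at 97 and 12 at 15.

97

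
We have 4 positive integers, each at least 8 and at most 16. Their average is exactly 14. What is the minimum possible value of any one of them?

To make one integer as small as possible, make the other 3 as large as possible.
The total is 4 × 14 = 56.
The other 3 contribute at most 3 × 16 = 48, leaving at least 56 − 48 = 8.
Since 8 ≥ 8, this is achievable: one at 8 and 3 at 16.

8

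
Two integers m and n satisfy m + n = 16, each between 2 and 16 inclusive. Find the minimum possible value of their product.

For a fixed sum, mn is smallest when m and n are as far apart as possible.
The extreme feasible split is m = 2, n = 14, giving mn = 28.

28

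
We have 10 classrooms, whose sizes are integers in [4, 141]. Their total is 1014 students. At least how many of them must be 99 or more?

1

Each value short of 99 is at most 98, costing at least 141 − 98 = 43 against the maximum total of 1410.
We can afford to lose at most 1410 − 1014 = 396, so at most ⌊396/43⌋ = 9 fall short, and at least 1 are ≥ 99.
Exactly 1 works: 1 value at 141 and 9 at 98 total 1023; lower one of the high values by 9 (still ≥ 99) to hit 1014.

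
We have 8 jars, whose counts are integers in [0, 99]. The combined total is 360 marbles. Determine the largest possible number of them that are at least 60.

6

With k values at 60 or above and the rest at least 0, the sum is at least 0 + 60k.
Since the sum is 360, we need 60k ≤ 360, i.e. k ≤ 6.
k = 6 is achieved by 6 values at 60 and 2 at 0, total 360.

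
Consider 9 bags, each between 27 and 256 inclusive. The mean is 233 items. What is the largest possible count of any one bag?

256

To make one bag as large as possible, make the other 8 as small as possible.
The total is 9 × 233 = 2097.
The other 8 contribute at least 8 × 27 = 216, leaving at most 2097 − 216 = 1881.
But each bag is capped at 256, so the maximum is 256.
Achievable: one at 256 and the other 8 totalling 1841, which fits since 8 × 27 ≤ 1841 ≤ 8 × 256.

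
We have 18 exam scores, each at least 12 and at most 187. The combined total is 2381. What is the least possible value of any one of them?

Minimizing one value means maximizing the remaining 17.
The other 17 can take up 17 × 187 = 3179 ≥ 2381 − 12, so one score can sit at its floor of 12.
Achievable: one at 12 and the other 17 totalling 2369, which fits since 17 × 12 ≤ 2369 ≤ 17 × 187.

12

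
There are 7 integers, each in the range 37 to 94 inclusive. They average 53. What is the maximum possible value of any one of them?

To make one integer as large as possible, make the other 6 as small as possible.
The total is 7 × 53 = 371.
The other 6 contribute at least 6 × 37 = 222, leaving at most 371 − 222 = 149.
But each integer is capped at 94, so the maximum is 94.
Achievable: one at 94 and the other 6 totalling 277, which fits since 6 × 37 ≤ 277 ≤ 6 × 94.

94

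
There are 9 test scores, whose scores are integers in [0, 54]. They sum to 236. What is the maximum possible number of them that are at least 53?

With k values at 53 or above and the rest at least 0, the sum is at least 0 + 53k.
Since the sum is 236, we need 53k ≤ 236, i.e. k ≤ 4.
k = 4 is achieved by 4 values at 53 and 5 at 0, total 212; add 24 to one value (staying below 53) to reach 236.

4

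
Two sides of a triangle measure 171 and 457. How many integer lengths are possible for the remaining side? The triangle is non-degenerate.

341

The triangle inequality gives |171 − 457| < c < 171 + 457, i.e. 286 < c < 628.
So c can be any integer from 287 to 627: 341 values.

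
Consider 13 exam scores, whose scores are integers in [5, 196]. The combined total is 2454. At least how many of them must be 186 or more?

5

Each value short of 186 is at most 185, costing at least 196 − 185 = 11 against the maximum total of 2548.
We can afford to lose at most 2548 − 2454 = 94, so at most ⌊94/11⌋ = 8 fall short, and at least 5 are ≥ 186.
Exactly 5 works: 5 values at 196 and 8 at 185 total 2460; lower one of the high values by 6 (still ≥ 186) to hit 2454.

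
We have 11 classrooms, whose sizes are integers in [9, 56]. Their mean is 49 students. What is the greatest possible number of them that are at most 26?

2

The total is 11 × 49 = 539.
Suppose k of them are at most 26. Those contribute at most 26 each and the rest at most 56 each.
So the total is at most 26k + 56(11 − k) = 616 − 30k. This must still be ≥ 539, so k ≤ 2.
k = 2 is achieved by 2 values at 26 and 9 at 56, total 556; lower one of the 56's by 17 (still > 26) to reach 539.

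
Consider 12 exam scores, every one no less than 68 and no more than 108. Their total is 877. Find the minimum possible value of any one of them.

68

Minimizing one value means maximizing the remaining 11.
The other 11 can take up 11 × 108 = 1188 ≥ 877 − 68, so one score can sit at its floor of 68.
Achievable: one at 68 and the other 11 totalling 809, which fits since 11 × 68 ≤ 809 ≤ 11 × 108.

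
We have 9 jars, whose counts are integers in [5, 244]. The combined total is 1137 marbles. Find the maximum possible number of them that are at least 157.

If k of the values are ≥ 157, the total is ≥ 157k + 5(9 − k).
Setting 157k + 5(9 − k) ≤ 1137 gives 152k ≤ 1092, so k ≤ 7.
k = 7 is achieved by 7 values at 157 and 2 at 5, total 1109; add 28 to one value (staying below 157) to reach 1137.

7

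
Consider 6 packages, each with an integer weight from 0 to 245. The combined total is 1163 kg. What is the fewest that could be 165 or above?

3

Suppose at most 6 − j of them reach 165; then j values are ≤ 164 and the rest ≤ 245.
The total is then ≤ 164·j + 245·(6 − j) = 1470 − 81j. For this to be ≥ 1163 we need j ≤ 3, so at least 6 − 3 = 3 must reach 165.
Exactly 3 works: 3 values at 245 and 3 at 164 total 1227; lower one of the high values by 64 (still ≥ 165) to hit 1163.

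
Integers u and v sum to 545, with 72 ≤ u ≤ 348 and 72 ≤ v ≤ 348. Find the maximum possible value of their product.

74256

With u + v fixed, uv peaks when the two are closest together.
Taking u = 272 and v = 273 (both in [72, 348]) gives uv = 74256.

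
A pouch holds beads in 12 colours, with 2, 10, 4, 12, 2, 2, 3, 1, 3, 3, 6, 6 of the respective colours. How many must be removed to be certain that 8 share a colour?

47

In the worst case you take as many as possible of each colour without reaching 8: 2 + 7 + 4 + 7 + 2 + 2 + 3 + 1 + 3 + 3 + 6 + 6 = 46.
The next one must give 8 of some colour, so 46 + 1 = 47.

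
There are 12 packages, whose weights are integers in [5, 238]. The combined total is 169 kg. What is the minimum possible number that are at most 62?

11

If only k of them are at most 62, the other 12 − k are at least 63, so the total is at least (12 − k)·63 + k·5.
This is ≤ 169, so (12 − k)·63 + 5k ≤ 169, which gives k ≥ 11.
Exactly 11 works: 11 values at 5 and 1 at 63 total 118; raise one of the low values by 51 (still ≤ 62) to hit 169.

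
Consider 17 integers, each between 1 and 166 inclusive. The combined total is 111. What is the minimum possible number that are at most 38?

15

Each value above 38 is at least 39, contributing at least 39 − 1 = 38 above the floor 1.
The sum exceeds the floor total 17 by 94, so at most ⌊94/38⌋ = 2 exceed 38, and at least 15 are ≤ 38.
Exactly 15 works: 15 values at 1 and 2 at 39 total 93; raise one of the low values by 18 (still ≤ 38) to hit 111.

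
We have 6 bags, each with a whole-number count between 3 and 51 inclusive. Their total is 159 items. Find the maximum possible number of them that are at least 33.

4

With k values at 33 or above and the rest at least 3, the sum is at least 18 + 30k.
Since the sum is 159, we need 30k ≤ 141, i.e. k ≤ 4.
k = 4 is achieved by 4 values at 33 and 2 at 3, total 138; add 21 to one value (staying below 33) to reach 159.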